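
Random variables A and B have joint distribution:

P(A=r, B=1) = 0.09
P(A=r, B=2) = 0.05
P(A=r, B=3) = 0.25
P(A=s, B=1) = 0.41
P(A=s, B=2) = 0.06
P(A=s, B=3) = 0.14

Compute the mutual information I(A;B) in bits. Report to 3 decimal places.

0.148 bits

Marginals: p(A) = (0.3900, 0.6100), p(B) = (0.5000, 0.1100, 0.3900).
I(A;B) = Σ p(x,y)·log₂[p(x,y)/(p(x)p(y))].
  (r,1): 0.09·log₂(0.4615) = -0.1004
  (r,2): 0.05·log₂(1.1655) = 0.0110
  (r,3): 0.25·log₂(1.6437) = 0.1792
  (s,1): 0.41·log₂(1.3443) = 0.1750
  (s,2): 0.06·log₂(0.8942) = -0.0097
  (s,3): 0.14·log₂(0.5885) = -0.1071
Sum = 0.148 bits.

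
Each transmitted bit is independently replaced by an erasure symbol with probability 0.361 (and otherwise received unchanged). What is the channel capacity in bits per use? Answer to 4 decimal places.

0.6390 bits

Binary erasure channel: capacity C = 1 − ε.
C = 1 − 0.361 = 0.6390 bits per channel use.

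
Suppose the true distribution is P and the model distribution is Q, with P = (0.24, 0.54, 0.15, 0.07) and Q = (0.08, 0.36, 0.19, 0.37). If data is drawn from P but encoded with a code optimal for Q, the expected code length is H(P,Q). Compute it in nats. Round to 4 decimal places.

1.4766 nats

H(P,Q) = −Σ p·ln q.
  −0.24·ln(0.08) = 0.60617
  −0.54·ln(0.36) = 0.55169
  −0.15·ln(0.19) = 0.24911
  −0.07·ln(0.37) = 0.06960
H(P,Q) = 1.4766 nats.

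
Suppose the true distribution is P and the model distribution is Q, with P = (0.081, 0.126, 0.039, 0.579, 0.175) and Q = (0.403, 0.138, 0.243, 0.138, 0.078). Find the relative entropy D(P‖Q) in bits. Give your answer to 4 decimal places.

1.0949 bits

D(P‖Q) = Σ p·log₂(p/q).
  0.081·log₂(0.081/0.403) = -0.18750
  0.126·log₂(0.126/0.138) = -0.01654
  0.039·log₂(0.039/0.243) = -0.10294
  0.579·log₂(0.579/0.138) = 1.19789
  0.175·log₂(0.175/0.078) = 0.20402
D(P‖Q) = 1.0949 bits.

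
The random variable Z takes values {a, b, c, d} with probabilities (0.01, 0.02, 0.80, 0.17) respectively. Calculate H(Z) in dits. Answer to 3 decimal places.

0.262 dits

H(Z) = −Σ p·log₁₀ p.
  −(0.01)·log₁₀(0.01) = 0.0200
  −(0.02)·log₁₀(0.02) = 0.0340
  −(0.80)·log₁₀(0.80) = 0.0775
  −(0.17)·log₁₀(0.17) = 0.1308
Sum: 0.0200 + 0.0340 + 0.0775 + 0.1308 = 0.262 dits.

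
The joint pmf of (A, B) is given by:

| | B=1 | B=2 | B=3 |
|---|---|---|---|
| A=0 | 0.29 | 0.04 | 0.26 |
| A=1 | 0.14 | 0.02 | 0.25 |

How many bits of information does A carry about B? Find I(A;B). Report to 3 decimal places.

0.020 bits

Marginals: p(A) = (0.5900, 0.4100), p(B) = (0.4300, 0.0600, 0.5100).
I(A;B) = H(A) + H(B) − H(A,B).
H(A) = 0.9765, H(B) = 1.2625, H(A,B) = 2.2189.
I(A;B) = 0.9765 + 1.2625 − 2.2189 = 0.020 bits.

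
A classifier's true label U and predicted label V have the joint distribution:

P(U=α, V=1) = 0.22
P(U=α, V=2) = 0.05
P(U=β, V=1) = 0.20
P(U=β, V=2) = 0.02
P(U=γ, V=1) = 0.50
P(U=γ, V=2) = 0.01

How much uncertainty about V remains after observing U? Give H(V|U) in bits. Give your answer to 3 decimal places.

Marginals: p(U) = (0.2700, 0.2200, 0.5100), p(V) = (0.9200, 0.0800).
H(V|U) = Σ p(U) · H(V|U=·).
  U=α: p=0.2700, H(V|U=α) = 0.6913
  U=β: p=0.2200, H(V|U=β) = 0.4395
  U=γ: p=0.5100, H(V|U=γ) = 0.1392
Weighted sum = 0.354 bits.

0.354 bits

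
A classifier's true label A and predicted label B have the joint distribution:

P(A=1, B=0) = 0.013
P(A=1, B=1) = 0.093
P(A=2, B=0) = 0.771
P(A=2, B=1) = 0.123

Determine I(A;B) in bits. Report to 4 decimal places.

0.1793 bits

Marginals: p(A) = (0.1060, 0.8940), p(B) = (0.7840, 0.2160).
I(A;B) = Σ p(x,y)·log₂[p(x,y)/(p(x)p(y))].
  (1,0): 0.013·log₂(0.1564) = -0.03479
  (1,1): 0.093·log₂(4.0618) = 0.18806
  (2,0): 0.771·log₂(1.1000) = 0.10604
  (2,1): 0.123·log₂(0.6370) = -0.08004
Sum = 0.1793 bits.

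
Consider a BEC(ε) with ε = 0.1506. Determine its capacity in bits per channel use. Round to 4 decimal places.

Binary erasure channel: capacity C = 1 − ε.
C = 1 − 0.1506 = 0.8494 bits per channel use.

0.8494 bits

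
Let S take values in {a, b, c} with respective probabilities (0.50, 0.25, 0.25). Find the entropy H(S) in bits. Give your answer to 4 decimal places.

1.5000 bits

H(S) = −Σ p·log₂ p.
  −(0.50)·log₂(0.50) = 0.50000
  −(0.25)·log₂(0.25) = 0.50000
  −(0.25)·log₂(0.25) = 0.50000
Sum: 0.50000 + 0.50000 + 0.50000 = 1.5000 bits.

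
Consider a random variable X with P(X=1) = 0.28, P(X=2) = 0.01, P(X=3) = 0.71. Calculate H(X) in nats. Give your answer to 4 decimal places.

0.6457 nats

H(X) = −Σ p·ln p.
  −(0.28)·ln(0.28) = 0.35643
  −(0.01)·ln(0.01) = 0.04605
  −(0.71)·ln(0.71) = 0.24317
Sum: 0.35643 + 0.04605 + 0.24317 = 0.6457 nats.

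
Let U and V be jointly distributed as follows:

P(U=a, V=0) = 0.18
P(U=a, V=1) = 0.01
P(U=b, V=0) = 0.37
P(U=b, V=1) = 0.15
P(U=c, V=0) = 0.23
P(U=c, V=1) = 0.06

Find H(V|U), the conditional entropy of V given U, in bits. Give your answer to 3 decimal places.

0.721 bits

Chain rule: H(V|U) = H(U,V) − H(U).
Marginals: p(U) = (0.1900, 0.5200, 0.2900), p(V) = (0.7800, 0.2200).
H(U,V) = 2.1842 bits; H(U) = 1.4637 bits.
H(V|U) = 2.1842 − 1.4637 = 0.721 bits.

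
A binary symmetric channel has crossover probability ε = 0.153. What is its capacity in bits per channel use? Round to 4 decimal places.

Binary symmetric channel: C = 1 − h₂(ε) where h₂ is the binary entropy function.
h₂(0.153) = −0.153·log₂0.153 − 0.847·log₂0.847 = 0.6173.
C = 1 − 0.6173 = 0.3827 bits per channel use.

0.3827 bits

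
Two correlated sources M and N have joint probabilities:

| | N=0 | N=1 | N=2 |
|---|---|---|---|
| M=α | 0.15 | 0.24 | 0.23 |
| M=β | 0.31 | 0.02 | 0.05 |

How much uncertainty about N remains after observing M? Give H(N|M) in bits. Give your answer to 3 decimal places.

Marginals: p(M) = (0.6200, 0.3800), p(N) = (0.4600, 0.2600, 0.2800).
H(N|M) = Σ p(M) · H(N|M=·).
  M=α: p=0.6200, H(N|M=α) = 1.5561
  M=β: p=0.3800, H(N|M=β) = 0.8482
Weighted sum = 1.287 bits.

1.287 bits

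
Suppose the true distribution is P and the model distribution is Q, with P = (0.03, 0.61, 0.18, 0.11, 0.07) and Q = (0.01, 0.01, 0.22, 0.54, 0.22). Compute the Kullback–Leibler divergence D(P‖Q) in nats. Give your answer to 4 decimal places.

D(P‖Q) = Σ p·ln(p/q).
  0.03·ln(0.03/0.01) = 0.03296
  0.61·ln(0.61/0.01) = 2.50763
  0.18·ln(0.18/0.22) = -0.03612
  0.11·ln(0.11/0.54) = -0.17502
  0.07·ln(0.07/0.22) = -0.08016
D(P‖Q) = 2.2493 nats.

2.2493 nats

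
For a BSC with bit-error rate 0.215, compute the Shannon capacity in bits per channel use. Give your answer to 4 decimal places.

Binary symmetric channel: C = 1 − h₂(ε) where h₂ is the binary entropy function.
h₂(0.215) = −0.215·log₂0.215 − 0.785·log₂0.785 = 0.7509.
C = 1 − 0.7509 = 0.2491 bits per channel use.

0.2491 bits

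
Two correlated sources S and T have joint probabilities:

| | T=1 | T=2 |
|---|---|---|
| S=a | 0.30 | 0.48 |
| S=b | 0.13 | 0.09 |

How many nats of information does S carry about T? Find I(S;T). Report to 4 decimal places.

0.0148 nats

Marginals: p(S) = (0.7800, 0.2200), p(T) = (0.4300, 0.5700).
I(S;T) = H(S) + H(T) − H(S,T).
H(S) = 0.5269, H(T) = 0.6833, H(S,T) = 1.1954.
I(S;T) = 0.5269 + 0.6833 − 1.1954 = 0.0148 nats.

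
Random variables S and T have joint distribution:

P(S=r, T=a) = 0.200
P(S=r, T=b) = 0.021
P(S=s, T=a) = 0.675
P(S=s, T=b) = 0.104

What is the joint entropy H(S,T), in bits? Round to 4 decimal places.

1.3038 bits

H(S,T) = −Σ p(x,y)·log₂ p(x,y) over all 4 cells.
  cell (r,a): −0.200·log₂0.200 = 0.46439
  cell (r,b): −0.021·log₂0.021 = 0.11704
  cell (s,a): −0.675·log₂0.675 = 0.38275
  cell (s,b): −0.104·log₂0.104 = 0.33960
Sum = 1.3038 bits.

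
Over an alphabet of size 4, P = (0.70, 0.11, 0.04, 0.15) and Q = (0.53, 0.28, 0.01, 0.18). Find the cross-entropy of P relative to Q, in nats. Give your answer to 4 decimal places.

1.0259 nats

H(P,Q) = −Σ p·ln q.
  −0.70·ln(0.53) = 0.44441
  −0.11·ln(0.28) = 0.14003
  −0.04·ln(0.01) = 0.18421
  −0.15·ln(0.18) = 0.25722
H(P,Q) = 1.0259 nats.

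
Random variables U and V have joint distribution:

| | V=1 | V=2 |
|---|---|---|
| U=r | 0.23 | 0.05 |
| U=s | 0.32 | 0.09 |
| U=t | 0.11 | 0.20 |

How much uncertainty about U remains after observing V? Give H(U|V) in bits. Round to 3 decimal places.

1.432 bits

Chain rule: H(U|V) = H(U,V) − H(V).
Marginals: p(U) = (0.2800, 0.4100, 0.3100), p(V) = (0.6600, 0.3400).
H(U,V) = 2.3571 bits; H(V) = 0.9248 bits.
H(U|V) = 2.3571 − 0.9248 = 1.432 bits.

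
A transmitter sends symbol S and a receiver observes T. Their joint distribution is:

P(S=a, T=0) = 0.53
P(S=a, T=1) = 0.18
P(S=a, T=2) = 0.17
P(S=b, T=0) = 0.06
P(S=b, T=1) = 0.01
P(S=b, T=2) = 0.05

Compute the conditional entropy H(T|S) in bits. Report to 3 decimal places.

1.362 bits

Marginals: p(S) = (0.8800, 0.1200), p(T) = (0.5900, 0.1900, 0.2200).
H(T|S) = Σ p(S) · H(T|S=·).
  S=a: p=0.8800, H(T|S=a) = 1.3671
  S=b: p=0.1200, H(T|S=b) = 1.3250
Weighted sum = 1.362 bits.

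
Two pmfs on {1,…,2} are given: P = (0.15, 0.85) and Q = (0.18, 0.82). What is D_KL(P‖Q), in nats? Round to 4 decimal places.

D(P‖Q) = Σ p·ln(p/q).
  0.15·ln(0.15/0.18) = -0.02735
  0.85·ln(0.85/0.82) = 0.03054
D(P‖Q) = 0.0032 nats.

0.0032 nats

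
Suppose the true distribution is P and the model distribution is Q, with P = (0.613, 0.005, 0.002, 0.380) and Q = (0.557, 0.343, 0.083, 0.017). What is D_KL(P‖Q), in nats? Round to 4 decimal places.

D(P‖Q) = Σ p·ln(p/q).
  0.613·ln(0.613/0.557) = 0.05873
  0.005·ln(0.005/0.343) = -0.02114
  0.002·ln(0.002/0.083) = -0.00745
  0.380·ln(0.380/0.017) = 1.18064
D(P‖Q) = 1.2108 nats.

1.2108 nats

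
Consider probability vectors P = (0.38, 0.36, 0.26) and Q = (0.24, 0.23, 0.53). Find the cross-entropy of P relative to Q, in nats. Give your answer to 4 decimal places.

H(P,Q) = −Σ p·ln q.
  −0.38·ln(0.24) = 0.54230
  −0.36·ln(0.23) = 0.52908
  −0.26·ln(0.53) = 0.16507
H(P,Q) = 1.2365 nats.

1.2365 nats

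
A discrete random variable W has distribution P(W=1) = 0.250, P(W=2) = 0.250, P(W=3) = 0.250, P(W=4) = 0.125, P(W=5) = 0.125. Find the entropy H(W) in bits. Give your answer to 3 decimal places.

2.250 bits

H(W) = −Σ p·log₂ p.
  −(0.250)·log₂(0.250) = 0.5000
  −(0.250)·log₂(0.250) = 0.5000
  −(0.250)·log₂(0.250) = 0.5000
  −(0.125)·log₂(0.125) = 0.3750
  −(0.125)·log₂(0.125) = 0.3750
Sum: 0.5000 + 0.5000 + 0.5000 + 0.3750 + 0.3750 = 2.250 bits.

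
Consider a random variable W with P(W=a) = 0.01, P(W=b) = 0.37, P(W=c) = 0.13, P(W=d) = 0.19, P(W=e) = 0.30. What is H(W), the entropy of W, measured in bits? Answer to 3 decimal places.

H(W) = −Σ p·log₂ p.
  −(0.01)·log₂(0.01) = 0.0664
  −(0.37)·log₂(0.37) = 0.5307
  −(0.13)·log₂(0.13) = 0.3826
  −(0.19)·log₂(0.19) = 0.4552
  −(0.30)·log₂(0.30) = 0.5211
Sum: 0.0664 + 0.5307 + 0.3826 + 0.4552 + 0.5211 = 1.956 bits.

1.956 bits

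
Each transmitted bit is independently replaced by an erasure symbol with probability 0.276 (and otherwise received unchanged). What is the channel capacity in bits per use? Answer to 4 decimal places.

Binary erasure channel: capacity C = 1 − ε.
C = 1 − 0.276 = 0.7240 bits per channel use.

0.7240 bits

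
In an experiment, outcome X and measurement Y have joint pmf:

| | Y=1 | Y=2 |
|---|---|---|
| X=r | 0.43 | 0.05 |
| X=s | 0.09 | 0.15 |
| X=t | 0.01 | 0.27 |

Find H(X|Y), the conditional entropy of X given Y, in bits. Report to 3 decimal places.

Marginals: p(X) = (0.4800, 0.2400, 0.2800), p(Y) = (0.5300, 0.4700).
H(X|Y) = Σ p(Y) · H(X|Y=·).
  Y=1: p=0.5300, H(X|Y=1) = 0.7872
  Y=2: p=0.4700, H(X|Y=2) = 1.3292
Weighted sum = 1.042 bits.

1.042 bits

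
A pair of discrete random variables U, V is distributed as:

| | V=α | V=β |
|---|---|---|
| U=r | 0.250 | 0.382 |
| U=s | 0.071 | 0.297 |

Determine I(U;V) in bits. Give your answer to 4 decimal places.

0.0331 bits

Marginals: p(U) = (0.6320, 0.3680), p(V) = (0.3210, 0.6790).
I(U;V) = Σ p(x,y)·log₂[p(x,y)/(p(x)p(y))].
  (r,α): 0.250·log₂(1.2323) = 0.07534
  (r,β): 0.382·log₂(0.8902) = -0.06411
  (s,α): 0.071·log₂(0.6010) = -0.05215
  (s,β): 0.297·log₂(1.1886) = 0.07403
Sum = 0.0331 bits.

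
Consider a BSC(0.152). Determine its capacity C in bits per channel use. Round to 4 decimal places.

Binary symmetric channel: C = 1 − h₂(ε) where h₂ is the binary entropy function.
h₂(0.152) = −0.152·log₂0.152 − 0.848·log₂0.848 = 0.6148.
C = 1 − 0.6148 = 0.3852 bits per channel use.

0.3852 bits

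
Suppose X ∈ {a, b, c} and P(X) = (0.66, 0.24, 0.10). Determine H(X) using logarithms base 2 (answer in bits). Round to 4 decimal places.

H(X) = −Σ p·log₂ p.
  −(0.66)·log₂(0.66) = 0.39564
  −(0.24)·log₂(0.24) = 0.49413
  −(0.10)·log₂(0.10) = 0.33219
Sum: 0.39564 + 0.49413 + 0.33219 = 1.2220 bits.

1.2220 bits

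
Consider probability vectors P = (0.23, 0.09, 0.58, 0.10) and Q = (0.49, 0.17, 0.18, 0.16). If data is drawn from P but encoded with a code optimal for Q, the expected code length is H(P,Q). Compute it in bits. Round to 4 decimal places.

2.1660 bits

H(P,Q) = −Σ p·log₂ q.
  −0.23·log₂(0.49) = 0.23670
  −0.09·log₂(0.17) = 0.23008
  −0.58·log₂(0.18) = 1.43488
  −0.10·log₂(0.16) = 0.26439
H(P,Q) = 2.1660 bits.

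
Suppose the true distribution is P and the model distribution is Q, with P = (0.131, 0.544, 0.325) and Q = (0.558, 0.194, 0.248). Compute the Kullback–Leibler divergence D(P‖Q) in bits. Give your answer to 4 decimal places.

D(P‖Q) = Σ p·log₂(p/q).
  0.131·log₂(0.131/0.558) = -0.27388
  0.544·log₂(0.544/0.194) = 0.80923
  0.325·log₂(0.325/0.248) = 0.12678
D(P‖Q) = 0.6621 bits.

0.6621 bits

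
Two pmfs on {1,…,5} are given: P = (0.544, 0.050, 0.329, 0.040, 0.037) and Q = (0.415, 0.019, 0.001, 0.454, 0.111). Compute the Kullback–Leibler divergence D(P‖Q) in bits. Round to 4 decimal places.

D(P‖Q) = Σ p·log₂(p/q).
  0.544·log₂(0.544/0.415) = 0.21243
  0.050·log₂(0.050/0.019) = 0.06980
  0.329·log₂(0.329/0.001) = 2.75108
  0.040·log₂(0.040/0.454) = -0.14018
  0.037·log₂(0.037/0.111) = -0.05864
D(P‖Q) = 2.8345 bits.

2.8345 bits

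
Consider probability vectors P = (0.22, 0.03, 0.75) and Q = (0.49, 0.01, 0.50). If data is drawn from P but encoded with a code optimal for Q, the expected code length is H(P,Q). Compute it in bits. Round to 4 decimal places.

H(P,Q) = −Σ p·log₂ q.
  −0.22·log₂(0.49) = 0.22641
  −0.03·log₂(0.01) = 0.19932
  −0.75·log₂(0.50) = 0.75000
H(P,Q) = 1.1757 bits.

1.1757 bits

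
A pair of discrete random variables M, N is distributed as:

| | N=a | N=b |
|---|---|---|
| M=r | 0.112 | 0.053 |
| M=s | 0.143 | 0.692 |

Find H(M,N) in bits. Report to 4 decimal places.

H(M,N) = −Σ p(x,y)·log₂ p(x,y) over all 4 cells.
  cell (r,a): −0.112·log₂0.112 = 0.35374
  cell (r,b): −0.053·log₂0.053 = 0.22461
  cell (s,a): −0.143·log₂0.143 = 0.40125
  cell (s,b): −0.692·log₂0.692 = 0.36756
Sum = 1.3472 bits.

1.3472 bits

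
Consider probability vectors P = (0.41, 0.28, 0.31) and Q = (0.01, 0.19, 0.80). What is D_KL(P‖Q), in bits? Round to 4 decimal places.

1.9292 bits

D(P‖Q) = Σ p·log₂(p/q).
  0.41·log₂(0.41/0.01) = 2.19660
  0.28·log₂(0.28/0.19) = 0.15664
  0.31·log₂(0.31/0.80) = -0.42400
D(P‖Q) = 1.9292 bits.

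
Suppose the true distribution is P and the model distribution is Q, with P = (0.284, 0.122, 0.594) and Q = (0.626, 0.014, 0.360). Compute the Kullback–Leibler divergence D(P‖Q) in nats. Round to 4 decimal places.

D(P‖Q) = Σ p·ln(p/q).
  0.284·ln(0.284/0.626) = -0.22447
  0.122·ln(0.122/0.014) = 0.26413
  0.594·ln(0.594/0.360) = 0.29746
D(P‖Q) = 0.3371 nats.

0.3371 nats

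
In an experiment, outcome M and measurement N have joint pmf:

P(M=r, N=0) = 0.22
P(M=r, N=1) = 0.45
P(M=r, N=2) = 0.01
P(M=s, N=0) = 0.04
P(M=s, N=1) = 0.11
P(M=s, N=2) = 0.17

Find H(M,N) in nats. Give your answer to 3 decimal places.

1.411 nats

H(M,N) = −Σ p(x,y)·ln p(x,y) over all 6 cells.
  cell (r,0): −0.22·ln0.22 = 0.3331
  cell (r,1): −0.45·ln0.45 = 0.3593
  cell (r,2): −0.01·ln0.01 = 0.0461
  cell (s,0): −0.04·ln0.04 = 0.1288
  cell (s,1): −0.11·ln0.11 = 0.2428
  cell (s,2): −0.17·ln0.17 = 0.3012
Sum = 1.411 nats.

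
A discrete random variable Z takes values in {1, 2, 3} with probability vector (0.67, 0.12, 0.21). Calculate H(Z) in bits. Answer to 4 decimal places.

H(Z) = −Σ p·log₂ p.
  −(0.67)·log₂(0.67) = 0.38710
  −(0.12)·log₂(0.12) = 0.36707
  −(0.21)·log₂(0.21) = 0.47282
Sum: 0.38710 + 0.36707 + 0.47282 = 1.2270 bits.

1.2270 bits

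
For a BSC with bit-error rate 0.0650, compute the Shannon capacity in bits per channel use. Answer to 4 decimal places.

Binary symmetric channel: C = 1 − h₂(ε) where h₂ is the binary entropy function.
h₂(0.0650) = −0.0650·log₂0.0650 − 0.9350·log₂0.9350 = 0.3470.
C = 1 − 0.3470 = 0.6530 bits per channel use.

0.6530 bits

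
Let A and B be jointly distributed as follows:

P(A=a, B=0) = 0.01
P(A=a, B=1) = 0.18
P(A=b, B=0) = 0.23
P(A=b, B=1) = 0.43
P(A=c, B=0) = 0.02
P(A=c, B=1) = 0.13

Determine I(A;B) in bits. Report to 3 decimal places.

0.070 bits

Marginals: p(A) = (0.1900, 0.6600, 0.1500), p(B) = (0.2600, 0.7400).
I(A;B) = Σ p(x,y)·log₂[p(x,y)/(p(x)p(y))].
  (a,0): 0.01·log₂(0.2024) = -0.0230
  (a,1): 0.18·log₂(1.2802) = 0.0642
  (b,0): 0.23·log₂(1.3403) = 0.0972
  (b,1): 0.43·log₂(0.8804) = -0.0790
  (c,0): 0.02·log₂(0.5128) = -0.0193
  (c,1): 0.13·log₂(1.1712) = 0.0296
Sum = 0.070 bits.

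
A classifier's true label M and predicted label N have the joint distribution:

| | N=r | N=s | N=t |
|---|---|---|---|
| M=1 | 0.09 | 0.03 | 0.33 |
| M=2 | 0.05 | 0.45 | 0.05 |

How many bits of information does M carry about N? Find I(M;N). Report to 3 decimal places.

0.486 bits

Marginals: p(M) = (0.4500, 0.5500), p(N) = (0.1400, 0.4800, 0.3800).
I(M;N) = Σ p(x,y)·log₂[p(x,y)/(p(x)p(y))].
  (1,r): 0.09·log₂(1.4286) = 0.0463
  (1,s): 0.03·log₂(0.1389) = -0.0854
  (1,t): 0.33·log₂(1.9298) = 0.3130
  (2,r): 0.05·log₂(0.6494) = -0.0311
  (2,s): 0.45·log₂(1.7045) = 0.3462
  (2,t): 0.05·log₂(0.2392) = -0.1032
Sum = 0.486 bits.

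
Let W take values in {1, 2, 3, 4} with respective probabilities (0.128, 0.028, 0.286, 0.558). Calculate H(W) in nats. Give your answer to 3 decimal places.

1.047 nats

H(W) = −Σ p·ln p.
  −(0.128)·ln(0.128) = 0.2631
  −(0.028)·ln(0.028) = 0.1001
  −(0.286)·ln(0.286) = 0.3580
  −(0.558)·ln(0.558) = 0.3255
Sum: 0.2631 + 0.1001 + 0.3580 + 0.3255 = 1.047 nats.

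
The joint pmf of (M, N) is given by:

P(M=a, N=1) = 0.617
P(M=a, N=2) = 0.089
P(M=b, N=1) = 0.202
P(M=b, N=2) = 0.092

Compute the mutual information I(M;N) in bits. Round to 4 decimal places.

0.0328 bits

Marginals: p(M) = (0.7060, 0.2940), p(N) = (0.8190, 0.1810).
I(M;N) = H(M) + H(N) − H(M,N).
H(M) = 0.8738, H(N) = 0.6823, H(M,N) = 1.5233.
I(M;N) = 0.8738 + 0.6823 − 1.5233 = 0.0328 bits.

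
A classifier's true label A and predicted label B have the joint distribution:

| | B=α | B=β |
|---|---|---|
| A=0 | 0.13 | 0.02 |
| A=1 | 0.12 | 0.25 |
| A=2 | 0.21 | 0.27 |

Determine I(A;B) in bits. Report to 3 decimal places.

0.099 bits

Marginals: p(A) = (0.1500, 0.3700, 0.4800), p(B) = (0.4600, 0.5400).
I(A;B) = H(A) + H(B) − H(A,B).
H(A) = 1.4495, H(B) = 0.9954, H(A,B) = 2.3454.
I(A;B) = 1.4495 + 0.9954 − 2.3454 = 0.099 bits.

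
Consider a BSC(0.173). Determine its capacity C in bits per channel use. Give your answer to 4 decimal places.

0.3355 bits

Binary symmetric channel: C = 1 − h₂(ε) where h₂ is the binary entropy function.
h₂(0.173) = −0.173·log₂0.173 − 0.827·log₂0.827 = 0.6645.
C = 1 − 0.6645 = 0.3355 bits per channel use.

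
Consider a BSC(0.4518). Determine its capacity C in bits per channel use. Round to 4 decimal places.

0.0067 bits

Binary symmetric channel: C = 1 − h₂(ε) where h₂ is the binary entropy function.
h₂(0.4518) = −0.4518·log₂0.4518 − 0.5482·log₂0.5482 = 0.9933.
C = 1 − 0.9933 = 0.0067 bits per channel use.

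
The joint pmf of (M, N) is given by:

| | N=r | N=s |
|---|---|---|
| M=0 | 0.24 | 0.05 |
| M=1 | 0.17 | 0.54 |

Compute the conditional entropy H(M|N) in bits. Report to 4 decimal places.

0.6484 bits

Chain rule: H(M|N) = H(M,N) − H(N).
Marginals: p(M) = (0.2900, 0.7100), p(N) = (0.4100, 0.5900).
H(M,N) = 1.6249 bits; H(N) = 0.9765 bits.
H(M|N) = 1.6249 − 0.9765 = 0.6484 bits.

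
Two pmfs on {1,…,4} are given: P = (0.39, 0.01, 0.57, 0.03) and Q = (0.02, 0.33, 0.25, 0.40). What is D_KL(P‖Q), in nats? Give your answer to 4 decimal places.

1.5156 nats

D(P‖Q) = Σ p·ln(p/q).
  0.39·ln(0.39/0.02) = 1.15846
  0.01·ln(0.01/0.33) = -0.03497
  0.57·ln(0.57/0.25) = 0.46978
  0.03·ln(0.03/0.40) = -0.07771
D(P‖Q) = 1.5156 nats.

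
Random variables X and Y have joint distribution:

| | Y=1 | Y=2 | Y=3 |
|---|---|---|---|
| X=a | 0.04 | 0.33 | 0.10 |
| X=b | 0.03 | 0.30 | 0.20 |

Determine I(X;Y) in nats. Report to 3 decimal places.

0.017 nats

Marginals: p(X) = (0.4700, 0.5300), p(Y) = (0.0700, 0.6300, 0.3000).
I(X;Y) = H(X) + H(Y) − H(X,Y).
H(X) = 0.6913, H(Y) = 0.8384, H(X,Y) = 1.5131.
I(X;Y) = 0.6913 + 0.8384 − 1.5131 = 0.017 nats.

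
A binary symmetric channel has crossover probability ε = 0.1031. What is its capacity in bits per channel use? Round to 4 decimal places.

0.5213 bits

Binary symmetric channel: C = 1 − h₂(ε) where h₂ is the binary entropy function.
h₂(0.1031) = −0.1031·log₂0.1031 − 0.8969·log₂0.8969 = 0.4787.
C = 1 − 0.4787 = 0.5213 bits per channel use.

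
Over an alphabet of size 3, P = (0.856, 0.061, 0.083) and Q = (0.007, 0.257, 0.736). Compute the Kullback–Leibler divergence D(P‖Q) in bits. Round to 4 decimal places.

5.5477 bits

D(P‖Q) = Σ p·log₂(p/q).
  0.856·log₂(0.856/0.007) = 5.93560
  0.061·log₂(0.061/0.257) = -0.12657
  0.083·log₂(0.083/0.736) = -0.26133
D(P‖Q) = 5.5477 bits.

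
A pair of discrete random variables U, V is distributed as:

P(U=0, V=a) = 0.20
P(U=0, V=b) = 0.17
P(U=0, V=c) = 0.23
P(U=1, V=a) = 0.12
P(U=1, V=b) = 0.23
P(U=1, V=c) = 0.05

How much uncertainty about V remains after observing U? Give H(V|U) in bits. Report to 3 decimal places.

1.487 bits

Marginals: p(U) = (0.6000, 0.4000), p(V) = (0.3200, 0.4000, 0.2800).
H(V|U) = Σ p(U) · H(V|U=·).
  U=0: p=0.6000, H(V|U=0) = 1.5741
  U=1: p=0.4000, H(V|U=1) = 1.3552
Weighted sum = 1.487 bits.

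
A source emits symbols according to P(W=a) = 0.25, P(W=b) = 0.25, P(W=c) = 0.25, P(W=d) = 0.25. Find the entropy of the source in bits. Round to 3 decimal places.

H(W) = −Σ p·log₂ p.
  −(0.25)·log₂(0.25) = 0.5000
  −(0.25)·log₂(0.25) = 0.5000
  −(0.25)·log₂(0.25) = 0.5000
  −(0.25)·log₂(0.25) = 0.5000
Sum: 0.5000 + 0.5000 + 0.5000 + 0.5000 = 2.000 bits.

2.000 bits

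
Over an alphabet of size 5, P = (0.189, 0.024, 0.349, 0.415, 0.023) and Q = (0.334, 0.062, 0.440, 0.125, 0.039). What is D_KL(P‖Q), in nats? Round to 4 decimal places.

D(P‖Q) = Σ p·ln(p/q).
  0.189·ln(0.189/0.334) = -0.10762
  0.024·ln(0.024/0.062) = -0.02278
  0.349·ln(0.349/0.440) = -0.08086
  0.415·ln(0.415/0.125) = 0.49799
  0.023·ln(0.023/0.039) = -0.01215
D(P‖Q) = 0.2746 nats.

0.2746 nats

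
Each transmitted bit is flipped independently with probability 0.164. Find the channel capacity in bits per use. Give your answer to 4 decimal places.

0.3562 bits

Binary symmetric channel: C = 1 − h₂(ε) where h₂ is the binary entropy function.
h₂(0.164) = −0.164·log₂0.164 − 0.836·log₂0.836 = 0.6438.
C = 1 − 0.6438 = 0.3562 bits per channel use.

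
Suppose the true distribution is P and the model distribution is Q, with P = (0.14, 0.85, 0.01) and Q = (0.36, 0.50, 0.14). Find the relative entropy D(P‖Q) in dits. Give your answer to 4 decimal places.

0.1270 dits

D(P‖Q) = Σ p·log₁₀(p/q).
  0.14·log₁₀(0.14/0.36) = -0.05742
  0.85·log₁₀(0.85/0.50) = 0.19588
  0.01·log₁₀(0.01/0.14) = -0.01146
D(P‖Q) = 0.1270 dits.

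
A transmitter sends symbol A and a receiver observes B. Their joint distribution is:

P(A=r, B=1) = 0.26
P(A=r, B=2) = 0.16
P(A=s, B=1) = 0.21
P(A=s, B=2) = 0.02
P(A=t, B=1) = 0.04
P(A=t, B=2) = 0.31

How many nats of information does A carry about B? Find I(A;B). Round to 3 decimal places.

0.222 nats

Marginals: p(A) = (0.4200, 0.2300, 0.3500), p(B) = (0.5100, 0.4900).
I(A;B) = Σ p(x,y)·ln[p(x,y)/(p(x)p(y))].
  (r,1): 0.26·ln(1.2138) = 0.0504
  (r,2): 0.16·ln(0.7775) = -0.0403
  (s,1): 0.21·ln(1.7903) = 0.1223
  (s,2): 0.02·ln(0.1775) = -0.0346
  (t,1): 0.04·ln(0.2241) = -0.0598
  (t,2): 0.31·ln(1.8076) = 0.1835
Sum = 0.222 nats.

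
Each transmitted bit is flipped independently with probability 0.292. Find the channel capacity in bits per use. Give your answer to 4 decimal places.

0.1287 bits

Binary symmetric channel: C = 1 − h₂(ε) where h₂ is the binary entropy function.
h₂(0.292) = −0.292·log₂0.292 − 0.708·log₂0.708 = 0.8713.
C = 1 − 0.8713 = 0.1287 bits per channel use.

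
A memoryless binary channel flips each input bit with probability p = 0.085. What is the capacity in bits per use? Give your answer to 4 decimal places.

0.5804 bits

Binary symmetric channel: C = 1 − h₂(ε) where h₂ is the binary entropy function.
h₂(0.085) = −0.085·log₂0.085 − 0.915·log₂0.915 = 0.4196.
C = 1 − 0.4196 = 0.5804 bits per channel use.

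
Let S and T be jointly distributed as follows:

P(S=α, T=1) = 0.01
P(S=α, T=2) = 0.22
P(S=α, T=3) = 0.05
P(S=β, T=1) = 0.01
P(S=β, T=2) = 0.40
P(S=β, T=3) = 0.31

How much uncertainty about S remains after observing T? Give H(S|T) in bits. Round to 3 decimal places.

Marginals: p(S) = (0.2800, 0.7200), p(T) = (0.0200, 0.6200, 0.3600).
H(S|T) = Σ p(T) · H(S|T=·).
  T=1: p=0.0200, H(S|T=1) = 1.0000
  T=2: p=0.6200, H(S|T=2) = 0.9383
  T=3: p=0.3600, H(S|T=3) = 0.5813
Weighted sum = 0.811 bits.

0.811 bits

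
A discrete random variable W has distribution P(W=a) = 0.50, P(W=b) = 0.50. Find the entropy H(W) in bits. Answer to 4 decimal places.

H(W) = −Σ p·log₂ p.
  −(0.50)·log₂(0.50) = 0.50000
  −(0.50)·log₂(0.50) = 0.50000
Sum: 0.50000 + 0.50000 = 1.0000 bits.

1.0000 bits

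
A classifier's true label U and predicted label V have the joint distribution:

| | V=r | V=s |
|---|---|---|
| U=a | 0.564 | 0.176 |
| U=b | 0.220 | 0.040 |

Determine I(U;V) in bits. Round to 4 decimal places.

0.0061 bits

Marginals: p(U) = (0.7400, 0.2600), p(V) = (0.7840, 0.2160).
I(U;V) = H(U) + H(V) − H(U,V).
H(U) = 0.8267, H(V) = 0.7528, H(U,V) = 1.5734.
I(U;V) = 0.8267 + 0.7528 − 1.5734 = 0.0061 bits.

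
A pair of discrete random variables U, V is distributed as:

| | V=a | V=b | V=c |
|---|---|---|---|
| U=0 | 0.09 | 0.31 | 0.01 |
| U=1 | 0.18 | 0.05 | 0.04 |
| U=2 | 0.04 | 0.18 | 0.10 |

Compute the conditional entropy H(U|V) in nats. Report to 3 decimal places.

Chain rule: H(U|V) = H(U,V) − H(V).
Marginals: p(U) = (0.4100, 0.2700, 0.3200), p(V) = (0.3100, 0.5400, 0.1500).
H(U,V) = 1.8807 nats; H(V) = 0.9804 nats.
H(U|V) = 1.8807 − 0.9804 = 0.900 nats.

0.900 nats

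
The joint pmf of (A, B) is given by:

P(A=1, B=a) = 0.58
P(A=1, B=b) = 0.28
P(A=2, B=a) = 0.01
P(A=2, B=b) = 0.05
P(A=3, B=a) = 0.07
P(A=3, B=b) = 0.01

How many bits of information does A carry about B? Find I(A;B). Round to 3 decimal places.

Marginals: p(A) = (0.8600, 0.0600, 0.0800), p(B) = (0.6600, 0.3400).
I(A;B) = H(A) + H(B) − H(A,B).
H(A) = 0.7222, H(B) = 0.9248, H(A,B) = 1.5876.
I(A;B) = 0.7222 + 0.9248 − 1.5876 = 0.059 bits.

0.059 bits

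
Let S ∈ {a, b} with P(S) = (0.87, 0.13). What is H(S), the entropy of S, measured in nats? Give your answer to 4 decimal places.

0.3864 nats

H(S) = −Σ p·ln p.
  −(0.87)·ln(0.87) = 0.12116
  −(0.13)·ln(0.13) = 0.26523
Sum: 0.12116 + 0.26523 = 0.3864 nats.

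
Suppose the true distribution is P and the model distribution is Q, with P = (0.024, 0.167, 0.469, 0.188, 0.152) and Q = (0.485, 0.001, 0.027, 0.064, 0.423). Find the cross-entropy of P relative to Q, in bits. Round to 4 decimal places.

5.0675 bits

H(P,Q) = −Σ p·log₂ q.
  −0.024·log₂(0.485) = 0.02505
  −0.167·log₂(0.001) = 1.66429
  −0.469·log₂(0.027) = 2.44391
  −0.188·log₂(0.064) = 0.74557
  −0.152·log₂(0.423) = 0.18867
H(P,Q) = 5.0675 bits.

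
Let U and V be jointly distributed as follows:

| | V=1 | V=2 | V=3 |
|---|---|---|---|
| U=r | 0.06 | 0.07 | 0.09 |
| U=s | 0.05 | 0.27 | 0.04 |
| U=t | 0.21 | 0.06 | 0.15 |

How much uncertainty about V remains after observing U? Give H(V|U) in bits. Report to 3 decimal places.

1.327 bits

Marginals: p(U) = (0.2200, 0.3600, 0.4200), p(V) = (0.3200, 0.4000, 0.2800).
H(V|U) = Σ p(U) · H(V|U=·).
  U=r: p=0.2200, H(V|U=r) = 1.5644
  U=s: p=0.3600, H(V|U=s) = 1.0590
  U=t: p=0.4200, H(V|U=t) = 1.4316
Weighted sum = 1.327 bits.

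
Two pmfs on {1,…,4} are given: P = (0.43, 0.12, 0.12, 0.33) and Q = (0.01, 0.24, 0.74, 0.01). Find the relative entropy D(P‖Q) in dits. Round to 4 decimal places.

1.0726 dits

D(P‖Q) = Σ p·log₁₀(p/q).
  0.43·log₁₀(0.43/0.01) = 0.70239
  0.12·log₁₀(0.12/0.24) = -0.03612
  0.12·log₁₀(0.12/0.74) = -0.09481
  0.33·log₁₀(0.33/0.01) = 0.50111
D(P‖Q) = 1.0726 dits.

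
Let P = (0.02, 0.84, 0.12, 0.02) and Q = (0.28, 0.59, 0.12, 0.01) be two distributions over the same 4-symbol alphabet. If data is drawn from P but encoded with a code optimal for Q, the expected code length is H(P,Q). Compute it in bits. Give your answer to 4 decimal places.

1.1761 bits

H(P,Q) = −Σ p·log₂ q.
  −0.02·log₂(0.28) = 0.03673
  −0.84·log₂(0.59) = 0.63942
  −0.12·log₂(0.12) = 0.36707
  −0.02·log₂(0.01) = 0.13288
H(P,Q) = 1.1761 bits.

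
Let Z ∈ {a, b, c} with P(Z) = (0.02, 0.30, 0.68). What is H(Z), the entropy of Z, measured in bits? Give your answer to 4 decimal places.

H(Z) = −Σ p·log₂ p.
  −(0.02)·log₂(0.02) = 0.11288
  −(0.30)·log₂(0.30) = 0.52109
  −(0.68)·log₂(0.68) = 0.37835
Sum: 0.11288 + 0.52109 + 0.37835 = 1.0123 bits.

1.0123 bits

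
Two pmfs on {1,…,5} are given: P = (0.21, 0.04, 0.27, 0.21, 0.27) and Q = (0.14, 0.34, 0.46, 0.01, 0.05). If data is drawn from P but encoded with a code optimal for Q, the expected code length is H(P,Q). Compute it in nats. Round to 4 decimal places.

2.4416 nats

H(P,Q) = −Σ p·ln q.
  −0.21·ln(0.14) = 0.41288
  −0.04·ln(0.34) = 0.04315
  −0.27·ln(0.46) = 0.20966
  −0.21·ln(0.01) = 0.96709
  −0.27·ln(0.05) = 0.80885
H(P,Q) = 2.4416 nats.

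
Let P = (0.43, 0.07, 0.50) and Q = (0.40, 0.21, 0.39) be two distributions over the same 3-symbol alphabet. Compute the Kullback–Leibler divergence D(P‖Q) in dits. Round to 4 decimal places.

0.0341 dits

D(P‖Q) = Σ p·log₁₀(p/q).
  0.43·log₁₀(0.43/0.40) = 0.01351
  0.07·log₁₀(0.07/0.21) = -0.03340
  0.50·log₁₀(0.50/0.39) = 0.05395
D(P‖Q) = 0.0341 dits.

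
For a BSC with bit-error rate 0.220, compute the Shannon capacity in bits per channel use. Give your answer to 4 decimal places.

0.2398 bits

Binary symmetric channel: C = 1 − h₂(ε) where h₂ is the binary entropy function.
h₂(0.220) = −0.220·log₂0.220 − 0.780·log₂0.780 = 0.7602.
C = 1 − 0.7602 = 0.2398 bits per channel use.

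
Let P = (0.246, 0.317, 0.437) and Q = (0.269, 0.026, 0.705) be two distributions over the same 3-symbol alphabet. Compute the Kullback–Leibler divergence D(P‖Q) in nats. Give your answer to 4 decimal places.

0.5618 nats

D(P‖Q) = Σ p·ln(p/q).
  0.246·ln(0.246/0.269) = -0.02199
  0.317·ln(0.317/0.026) = 0.79276
  0.437·ln(0.437/0.705) = -0.20900
D(P‖Q) = 0.5618 nats.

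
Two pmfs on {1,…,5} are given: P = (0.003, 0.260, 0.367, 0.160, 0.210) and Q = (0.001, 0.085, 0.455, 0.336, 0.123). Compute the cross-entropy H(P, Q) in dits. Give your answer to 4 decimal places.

0.6798 dits

H(P,Q) = −Σ p·log₁₀ q.
  −0.003·log₁₀(0.001) = 0.00900
  −0.260·log₁₀(0.085) = 0.27835
  −0.367·log₁₀(0.455) = 0.12551
  −0.160·log₁₀(0.336) = 0.07579
  −0.210·log₁₀(0.123) = 0.19112
H(P,Q) = 0.6798 dits.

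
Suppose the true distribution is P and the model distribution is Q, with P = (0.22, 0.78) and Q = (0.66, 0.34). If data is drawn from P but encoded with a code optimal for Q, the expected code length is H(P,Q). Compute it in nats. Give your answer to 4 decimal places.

H(P,Q) = −Σ p·ln q.
  −0.22·ln(0.66) = 0.09141
  −0.78·ln(0.34) = 0.84147
H(P,Q) = 0.9329 nats.

0.9329 nats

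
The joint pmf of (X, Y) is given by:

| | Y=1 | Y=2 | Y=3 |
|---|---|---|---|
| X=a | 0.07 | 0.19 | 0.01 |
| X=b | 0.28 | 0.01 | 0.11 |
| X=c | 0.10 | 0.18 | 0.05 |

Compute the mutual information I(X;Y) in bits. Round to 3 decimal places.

Marginals: p(X) = (0.2700, 0.4000, 0.3300), p(Y) = (0.4500, 0.3800, 0.1700).
I(X;Y) = Σ p(x,y)·log₂[p(x,y)/(p(x)p(y))].
  (a,1): 0.07·log₂(0.5761) = -0.0557
  (a,2): 0.19·log₂(1.8519) = 0.1689
  (a,3): 0.01·log₂(0.2179) = -0.0220
  (b,1): 0.28·log₂(1.5556) = 0.1785
  (b,2): 0.01·log₂(0.0658) = -0.0393
  (b,3): 0.11·log₂(1.6176) = 0.0763
  (c,1): 0.10·log₂(0.6734) = -0.0570
  (c,2): 0.18·log₂(1.4354) = 0.0939
  (c,3): 0.05·log₂(0.8913) = -0.0083
Sum = 0.335 bits.

0.335 bits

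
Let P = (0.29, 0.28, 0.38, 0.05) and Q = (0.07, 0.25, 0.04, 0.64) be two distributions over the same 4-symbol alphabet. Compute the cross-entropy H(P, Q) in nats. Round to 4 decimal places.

H(P,Q) = −Σ p·ln q.
  −0.29·ln(0.07) = 0.77119
  −0.28·ln(0.25) = 0.38816
  −0.38·ln(0.04) = 1.22317
  −0.05·ln(0.64) = 0.02231
H(P,Q) = 2.4048 nats.

2.4048 nats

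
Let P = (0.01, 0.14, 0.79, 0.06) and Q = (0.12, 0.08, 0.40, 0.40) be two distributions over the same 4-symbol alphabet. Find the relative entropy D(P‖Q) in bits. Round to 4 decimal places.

0.6886 bits

D(P‖Q) = Σ p·log₂(p/q).
  0.01·log₂(0.01/0.12) = -0.03585
  0.14·log₂(0.14/0.08) = 0.11303
  0.79·log₂(0.79/0.40) = 0.77566
  0.06·log₂(0.06/0.40) = -0.16422
D(P‖Q) = 0.6886 bits.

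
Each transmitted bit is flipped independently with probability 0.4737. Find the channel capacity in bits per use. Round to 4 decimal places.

0.0020 bits

Binary symmetric channel: C = 1 − h₂(ε) where h₂ is the binary entropy function.
h₂(0.4737) = −0.4737·log₂0.4737 − 0.5263·log₂0.5263 = 0.9980.
C = 1 − 0.9980 = 0.0020 bits per channel use.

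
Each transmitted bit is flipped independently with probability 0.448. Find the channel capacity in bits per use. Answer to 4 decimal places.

0.0078 bits

Binary symmetric channel: C = 1 − h₂(ε) where h₂ is the binary entropy function.
h₂(0.448) = −0.448·log₂0.448 − 0.552·log₂0.552 = 0.9922.
C = 1 − 0.9922 = 0.0078 bits per channel use.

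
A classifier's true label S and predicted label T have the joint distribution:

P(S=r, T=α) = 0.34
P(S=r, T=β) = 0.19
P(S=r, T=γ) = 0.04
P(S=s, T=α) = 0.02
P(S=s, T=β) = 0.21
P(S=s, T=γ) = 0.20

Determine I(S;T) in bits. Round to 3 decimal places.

Marginals: p(S) = (0.5700, 0.4300), p(T) = (0.3600, 0.4000, 0.2400).
I(S;T) = H(S) + H(T) − H(S,T).
H(S) = 0.9858, H(T) = 1.5535, H(S,T) = 2.2202.
I(S;T) = 0.9858 + 1.5535 − 2.2202 = 0.319 bits.

0.319 bits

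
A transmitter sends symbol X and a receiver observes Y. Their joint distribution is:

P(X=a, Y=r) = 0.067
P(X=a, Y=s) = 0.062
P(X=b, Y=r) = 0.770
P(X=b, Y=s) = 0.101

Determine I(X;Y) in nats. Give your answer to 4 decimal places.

0.0428 nats

Marginals: p(X) = (0.1290, 0.8710), p(Y) = (0.8370, 0.1630).
I(X;Y) = Σ p(x,y)·ln[p(x,y)/(p(x)p(y))].
  (a,r): 0.067·ln(0.6205) = -0.03197
  (a,s): 0.062·ln(2.9486) = 0.06704
  (b,r): 0.770·ln(1.0562) = 0.04210
  (b,s): 0.101·ln(0.7114) = -0.03439
Sum = 0.0428 nats.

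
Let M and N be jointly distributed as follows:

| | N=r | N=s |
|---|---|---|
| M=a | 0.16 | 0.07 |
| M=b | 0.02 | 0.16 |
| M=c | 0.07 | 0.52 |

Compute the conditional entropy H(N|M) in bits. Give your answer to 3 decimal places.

0.605 bits

Marginals: p(M) = (0.2300, 0.1800, 0.5900), p(N) = (0.2500, 0.7500).
H(N|M) = Σ p(M) · H(N|M=·).
  M=a: p=0.2300, H(N|M=a) = 0.8865
  M=b: p=0.1800, H(N|M=b) = 0.5033
  M=c: p=0.5900, H(N|M=c) = 0.5255
Weighted sum = 0.605 bits.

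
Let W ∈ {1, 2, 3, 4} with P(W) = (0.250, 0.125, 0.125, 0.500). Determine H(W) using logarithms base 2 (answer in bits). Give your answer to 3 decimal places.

1.750 bits

H(W) = −Σ p·log₂ p.
  −(0.250)·log₂(0.250) = 0.5000
  −(0.125)·log₂(0.125) = 0.3750
  −(0.125)·log₂(0.125) = 0.3750
  −(0.500)·log₂(0.500) = 0.5000
Sum: 0.5000 + 0.3750 + 0.3750 + 0.5000 = 1.750 bits.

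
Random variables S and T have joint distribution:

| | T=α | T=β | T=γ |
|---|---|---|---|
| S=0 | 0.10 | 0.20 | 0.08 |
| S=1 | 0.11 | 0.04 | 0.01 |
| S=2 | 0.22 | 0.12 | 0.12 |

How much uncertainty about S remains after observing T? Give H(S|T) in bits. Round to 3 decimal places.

1.378 bits

Marginals: p(S) = (0.3800, 0.1600, 0.4600), p(T) = (0.4300, 0.3600, 0.2100).
H(S|T) = Σ p(T) · H(S|T=·).
  T=α: p=0.4300, H(S|T=α) = 1.4872
  T=β: p=0.3600, H(S|T=β) = 1.3516
  T=γ: p=0.2100, H(S|T=γ) = 1.2009
Weighted sum = 1.378 bits.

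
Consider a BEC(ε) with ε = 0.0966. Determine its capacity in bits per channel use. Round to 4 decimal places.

Binary erasure channel: capacity C = 1 − ε.
C = 1 − 0.0966 = 0.9034 bits per channel use.

0.9034 bits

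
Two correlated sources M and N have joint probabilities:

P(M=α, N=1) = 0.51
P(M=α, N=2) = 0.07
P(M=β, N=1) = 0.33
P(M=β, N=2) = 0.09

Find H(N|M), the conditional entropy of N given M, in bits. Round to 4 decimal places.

Chain rule: H(N|M) = H(M,N) − H(M).
Marginals: p(M) = (0.5800, 0.4200), p(N) = (0.8400, 0.1600).
H(M,N) = 1.6045 bits; H(M) = 0.9815 bits.
H(N|M) = 1.6045 − 0.9815 = 0.6230 bits.

0.6230 bits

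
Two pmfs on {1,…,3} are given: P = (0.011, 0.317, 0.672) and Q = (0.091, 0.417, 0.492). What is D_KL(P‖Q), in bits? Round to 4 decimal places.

0.1433 bits

D(P‖Q) = Σ p·log₂(p/q).
  0.011·log₂(0.011/0.091) = -0.03353
  0.317·log₂(0.317/0.417) = -0.12539
  0.672·log₂(0.672/0.492) = 0.30227
D(P‖Q) = 0.1433 bits.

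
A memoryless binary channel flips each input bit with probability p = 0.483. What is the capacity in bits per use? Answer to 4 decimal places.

0.0008 bits

Binary symmetric channel: C = 1 − h₂(ε) where h₂ is the binary entropy function.
h₂(0.483) = −0.483·log₂0.483 − 0.517·log₂0.517 = 0.9992.
C = 1 − 0.9992 = 0.0008 bits per channel use.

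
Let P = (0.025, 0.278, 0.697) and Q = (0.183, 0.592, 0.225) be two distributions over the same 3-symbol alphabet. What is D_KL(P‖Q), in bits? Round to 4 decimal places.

0.7620 bits

D(P‖Q) = Σ p·log₂(p/q).
  0.025·log₂(0.025/0.183) = -0.07180
  0.278·log₂(0.278/0.592) = -0.30316
  0.697·log₂(0.697/0.225) = 1.13697
D(P‖Q) = 0.7620 bits.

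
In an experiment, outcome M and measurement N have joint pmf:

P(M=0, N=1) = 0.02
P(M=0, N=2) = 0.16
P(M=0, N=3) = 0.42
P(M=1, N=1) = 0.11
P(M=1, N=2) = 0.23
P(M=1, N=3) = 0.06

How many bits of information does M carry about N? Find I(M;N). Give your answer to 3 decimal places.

Marginals: p(M) = (0.6000, 0.4000), p(N) = (0.1300, 0.3900, 0.4800).
I(M;N) = H(M) + H(N) − H(M,N).
H(M) = 0.9710, H(N) = 1.4207, H(M,N) = 2.1430.
I(M;N) = 0.9710 + 1.4207 − 2.1430 = 0.249 bits.

0.249 bits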